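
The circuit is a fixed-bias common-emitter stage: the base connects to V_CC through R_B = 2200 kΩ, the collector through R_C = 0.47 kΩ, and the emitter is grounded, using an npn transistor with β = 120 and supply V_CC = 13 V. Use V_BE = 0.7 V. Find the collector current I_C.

I_C ≈ 0.67 mA

Base loop: V_CC = I_B·R_B + V_BE, so I_B = (13 − 0.7)/2200 kΩ = 0.00559 mA.
In the active region I_C = β·I_B = 120 × 0.00559 = 0.671 mA.
Collector loop: V_CE = V_CC − I_C·R_C = 13 − 0.671×0.47 = 12.7 V.
Since V_CE = 12.7 V > V_CE(sat) ≈ 0.2 V, the transistor is in the active region as assumed.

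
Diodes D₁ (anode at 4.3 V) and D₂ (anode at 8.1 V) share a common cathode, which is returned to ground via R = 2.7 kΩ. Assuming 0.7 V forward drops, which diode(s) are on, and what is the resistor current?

Assume both conduct. Then node N would need to be at both 4.3−0.7 = 3.6 V and 8.1−0.7 = 7.4 V, which is impossible.
Assume only D₂ conducts: V_N = 8.1 − 0.7 = 7.4 V, so I_R = 7.4/2.7 = 2.74 mA.
Check D₁: its anode-to-cathode voltage is 4.3 − 7.4 = -3.1 V < 0.7 V, so it is off. The assumption is consistent.

Only D₂ conducts; I_R ≈ 2.7 mA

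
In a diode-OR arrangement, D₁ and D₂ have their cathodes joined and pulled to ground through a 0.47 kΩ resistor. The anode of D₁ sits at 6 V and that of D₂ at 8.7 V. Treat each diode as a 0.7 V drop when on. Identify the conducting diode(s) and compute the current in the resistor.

Only D₂ conducts; I_R ≈ 17 mA

Assume both conduct. Then node N would need to be at both 6−0.7 = 5.3 V and 8.7−0.7 = 8 V, which is impossible.
Assume only D₂ conducts: V_N = 8.7 − 0.7 = 8 V, so I_R = 8/0.47 = 17 mA.
Check D₁: its anode-to-cathode voltage is 6 − 8 = -2 V < 0.7 V, so it is off. The assumption is consistent.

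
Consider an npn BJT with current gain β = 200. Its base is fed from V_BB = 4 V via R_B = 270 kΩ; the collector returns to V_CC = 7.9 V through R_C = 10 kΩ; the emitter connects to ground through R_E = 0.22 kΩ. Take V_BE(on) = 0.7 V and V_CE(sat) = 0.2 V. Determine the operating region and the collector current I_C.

Assume active: I_B = (4 − 0.7)/(270 + 201×0.22) = 0.0105 mA, I_C = β·I_B = 2.1 mA.
Then V_CE = 7.9 − 2.1×10 − 2.11×0.22 = -13.6 V < 0.2 V — the active assumption fails.
Re-solve with V_CE = 0.2 V. KCL at the emitter: V_E/R_E = (V_BB−0.7−V_E)/R_B + (V_CC−0.2−V_E)/R_C, giving V_E = 0.168 V.
I_C = (V_CC − 0.2 − V_E)/R_C = (7.7 − 0.168)/10 = 0.753 mA.
Check: I_B = (3.3 − 0.168)/270 = 0.0116 mA, and β·I_B = 2.32 mA > I_C, confirming saturation.

saturation; I_C ≈ 0.75 mA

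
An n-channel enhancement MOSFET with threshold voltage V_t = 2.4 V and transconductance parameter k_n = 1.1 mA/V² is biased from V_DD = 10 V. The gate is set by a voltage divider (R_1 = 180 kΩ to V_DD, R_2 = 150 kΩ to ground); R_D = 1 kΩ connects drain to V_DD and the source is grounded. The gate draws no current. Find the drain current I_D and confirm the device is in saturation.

I_D ≈ 2.5 mA

V_G = V_DD·R_2/(R_1+R_2) = 10×150/330 = 4.55 V. With the source grounded, V_GS = V_G = 4.55 V.
Assume saturation: I_D = (k_n/2)(V_GS − V_t)² = (1.1/2)×(4.55 − 2.4)² = 0.55×2.15² = 2.53 mA.
V_DS = V_DD − I_D·R_D = 10 − 2.53×1 = 7.47 V.
Saturation requires V_DS ≥ V_GS − V_t = 2.15 V; 7.47 ≥ 2.15 ✓.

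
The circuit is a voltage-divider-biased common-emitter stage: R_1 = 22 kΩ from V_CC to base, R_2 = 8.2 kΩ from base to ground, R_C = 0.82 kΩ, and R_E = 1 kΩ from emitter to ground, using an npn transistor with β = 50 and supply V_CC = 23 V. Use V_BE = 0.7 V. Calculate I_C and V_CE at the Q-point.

I_C ≈ 4.9 mA, V_CE ≈ 14 V

Thevenize the base divider: V_Th = V_CC·R_2/(R_1+R_2) = 23×8.2/30.2 = 6.25 V, R_Th = R_1‖R_2 = 5.97 kΩ.
Base-emitter loop: V_Th = I_B·R_Th + V_BE + (β+1)I_B·R_E, so I_B = (6.25 − 0.7) / (5.97 + 51×1) = 0.0973 mA.
I_C = β·I_B = 50×0.0973 = 4.87 mA, and I_E = (β+1)I_B = 4.96 mA.
V_CE = V_CC − I_C·R_C − I_E·R_E = 23 − 4.87×0.82 − 4.96×1 = 14 V.
V_CE = 14 V > 0.2 V confirms active-region operation.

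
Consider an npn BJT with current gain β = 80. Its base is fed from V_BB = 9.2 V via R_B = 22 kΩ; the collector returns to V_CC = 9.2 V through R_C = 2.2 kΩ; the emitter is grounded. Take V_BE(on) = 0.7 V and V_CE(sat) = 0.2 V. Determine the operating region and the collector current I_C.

saturation; I_C ≈ 4.1 mA

Assume active: I_B = (9.2 − 0.7)/22 = 0.386 mA, giving I_C = β·I_B = 30.9 mA.
But then V_CE = 9.2 − 30.9×2.2 = -58.8 V < V_CE(sat) = 0.2 V — impossible in the active region.
So the transistor is saturated. With V_CE = 0.2 V, I_C = (V_CC − 0.2)/R_C = 9/2.2 = 4.09 mA.
Check: β·I_B = 30.9 mA > I_C = 4.09 mA, confirming saturation.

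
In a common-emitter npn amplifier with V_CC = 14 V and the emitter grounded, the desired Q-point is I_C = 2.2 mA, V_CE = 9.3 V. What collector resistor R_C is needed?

Collector loop: V_CC = I_C·R_C + V_CE.
R_C = (V_CC − V_CE)/I_C = (14 − 9.3)/2.2 = 2.14 kΩ.

R_C ≈ 2.1 kΩ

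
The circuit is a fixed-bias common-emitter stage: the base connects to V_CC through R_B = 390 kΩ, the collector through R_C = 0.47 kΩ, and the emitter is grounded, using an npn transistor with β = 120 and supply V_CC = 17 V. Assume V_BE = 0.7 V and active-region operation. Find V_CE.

V_CE ≈ 15 V

Base loop: V_CC = I_B·R_B + V_BE, so I_B = (17 − 0.7)/390 kΩ = 0.0418 mA.
In the active region I_C = β·I_B = 120 × 0.0418 = 5.02 mA.
Collector loop: V_CE = V_CC − I_C·R_C = 17 − 5.02×0.47 = 14.6 V.
Since V_CE = 14.6 V > V_CE(sat) ≈ 0.2 V, the transistor is in the active region as assumed.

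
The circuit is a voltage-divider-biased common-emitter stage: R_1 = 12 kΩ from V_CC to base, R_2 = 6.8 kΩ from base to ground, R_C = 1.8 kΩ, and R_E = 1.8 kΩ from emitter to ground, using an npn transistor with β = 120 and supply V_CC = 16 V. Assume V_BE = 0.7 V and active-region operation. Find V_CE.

V_CE ≈ 6.1 V

Thevenize the base divider: V_Th = V_CC·R_2/(R_1+R_2) = 16×6.8/18.8 = 5.79 V, R_Th = R_1‖R_2 = 4.34 kΩ.
Base-emitter loop: V_Th = I_B·R_Th + V_BE + (β+1)I_B·R_E, so I_B = (5.79 − 0.7) / (4.34 + 121×1.8) = 0.0229 mA.
I_C = β·I_B = 120×0.0229 = 2.75 mA, and I_E = (β+1)I_B = 2.77 mA.
V_CE = V_CC − I_C·R_C − I_E·R_E = 16 − 2.75×1.8 − 2.77×1.8 = 6.07 V.
V_CE = 6.07 V > 0.2 V confirms active-region operation.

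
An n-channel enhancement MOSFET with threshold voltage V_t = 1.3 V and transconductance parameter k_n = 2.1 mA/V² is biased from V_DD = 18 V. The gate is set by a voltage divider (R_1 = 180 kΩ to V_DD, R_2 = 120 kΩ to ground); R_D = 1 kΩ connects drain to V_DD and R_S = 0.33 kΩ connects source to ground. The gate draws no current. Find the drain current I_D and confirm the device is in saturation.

V_G = V_DD·R_2/(R_1+R_2) = 18×120/300 = 7.2 V.
Assume saturation: I_D = (k_n/2)(V_GS − V_t)² with V_GS = V_G − I_D·R_S = 7.2 − 0.33·I_D.
Substituting gives 0.114·I_D² − 5.09·I_D + 36.6 = 0, with roots I_D = 9 or 35.5 mA.
The root I_D = 35.5 mA gives V_GS = -4.51 V ≤ V_t, so take I_D = 9 mA.
Then V_GS = 4.23 V and V_DS = V_DD − I_D(R_D+R_S) = 18 − 9×1.33 = 6.02 V.
Saturation requires V_DS ≥ V_GS − V_t = 2.93 V; 6.02 ≥ 2.93 ✓.

I_D ≈ 9 mA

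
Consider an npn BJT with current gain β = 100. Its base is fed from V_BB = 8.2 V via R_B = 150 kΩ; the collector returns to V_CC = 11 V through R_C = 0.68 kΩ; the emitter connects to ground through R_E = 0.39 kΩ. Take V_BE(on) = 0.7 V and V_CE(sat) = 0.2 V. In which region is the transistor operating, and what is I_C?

active; I_C ≈ 4 mA

Assume active. Base-emitter loop: I_B = (V_BB − V_BE)/(R_B + (β+1)R_E) = (8.2 − 0.7)/(150 + 101×0.39) = 0.0396 mA.
I_C = β·I_B = 100×0.0396 = 3.96 mA.
V_CE = V_CC − I_C·R_C − I_E·R_E = 11 − 3.96×0.68 − 4×0.39 = 6.75 V > V_CE(sat), so the active-region assumption holds.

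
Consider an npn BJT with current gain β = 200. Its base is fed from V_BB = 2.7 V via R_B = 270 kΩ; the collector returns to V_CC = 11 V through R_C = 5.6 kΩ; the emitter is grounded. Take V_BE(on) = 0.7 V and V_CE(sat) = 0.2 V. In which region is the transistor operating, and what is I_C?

active; I_C ≈ 1.5 mA

Assume active. Base-emitter loop: I_B = (V_BB − V_BE)/R_B = (2.7 − 0.7)/270 = 0.00741 mA.
I_C = β·I_B = 200×0.00741 = 1.48 mA.
V_CE = V_CC − I_C·R_C = 11 − 1.48×5.6 = 2.7 V > V_CE(sat), so the active-region assumption holds.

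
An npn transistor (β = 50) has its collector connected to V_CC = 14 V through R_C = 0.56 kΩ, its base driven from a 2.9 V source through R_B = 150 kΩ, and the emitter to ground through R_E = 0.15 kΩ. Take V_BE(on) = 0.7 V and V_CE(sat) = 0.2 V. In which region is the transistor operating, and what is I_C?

active; I_C ≈ 0.7 mA

Assume active. Base-emitter loop: I_B = (V_BB − V_BE)/(R_B + (β+1)R_E) = (2.9 − 0.7)/(150 + 51×0.15) = 0.014 mA.
I_C = β·I_B = 50×0.014 = 0.698 mA.
V_CE = V_CC − I_C·R_C − I_E·R_E = 14 − 0.698×0.56 − 0.712×0.15 = 13.5 V > V_CE(sat), so the active-region assumption holds.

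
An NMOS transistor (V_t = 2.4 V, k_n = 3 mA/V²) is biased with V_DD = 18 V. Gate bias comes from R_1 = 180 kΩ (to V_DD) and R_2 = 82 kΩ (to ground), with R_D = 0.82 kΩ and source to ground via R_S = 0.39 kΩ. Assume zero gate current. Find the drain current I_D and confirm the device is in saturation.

V_G = V_DD·R_2/(R_1+R_2) = 18×82/262 = 5.63 V.
Assume saturation: I_D = (k_n/2)(V_GS − V_t)² with V_GS = V_G − I_D·R_S = 5.63 − 0.39·I_D.
Substituting gives 0.228·I_D² − 4.78·I_D + 15.7 = 0, with roots I_D = 4.07 or 16.9 mA.
The root I_D = 16.9 mA gives V_GS = -0.956 V ≤ V_t, so take I_D = 4.07 mA.
Then V_GS = 4.05 V and V_DS = V_DD − I_D(R_D+R_S) = 18 − 4.07×1.21 = 13.1 V.
Saturation requires V_DS ≥ V_GS − V_t = 1.65 V; 13.1 ≥ 1.65 ✓.

I_D ≈ 4.1 mA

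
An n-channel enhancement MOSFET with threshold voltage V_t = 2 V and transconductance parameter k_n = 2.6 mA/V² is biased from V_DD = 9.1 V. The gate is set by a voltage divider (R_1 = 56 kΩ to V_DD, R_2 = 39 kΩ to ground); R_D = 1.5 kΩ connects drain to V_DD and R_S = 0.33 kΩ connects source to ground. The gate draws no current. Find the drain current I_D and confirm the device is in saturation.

I_D ≈ 1.7 mA

V_G = V_DD·R_2/(R_1+R_2) = 9.1×39/95 = 3.74 V.
Assume saturation: I_D = (k_n/2)(V_GS − V_t)² with V_GS = V_G − I_D·R_S = 3.74 − 0.33·I_D.
Substituting gives 0.142·I_D² − 2.49·I_D + 3.92 = 0, with roots I_D = 1.75 or 15.8 mA.
The root I_D = 15.8 mA gives V_GS = -1.49 V ≤ V_t, so take I_D = 1.75 mA.
Then V_GS = 3.16 V and V_DS = V_DD − I_D(R_D+R_S) = 9.1 − 1.75×1.83 = 5.9 V.
Saturation requires V_DS ≥ V_GS − V_t = 1.16 V; 5.9 ≥ 1.16 ✓.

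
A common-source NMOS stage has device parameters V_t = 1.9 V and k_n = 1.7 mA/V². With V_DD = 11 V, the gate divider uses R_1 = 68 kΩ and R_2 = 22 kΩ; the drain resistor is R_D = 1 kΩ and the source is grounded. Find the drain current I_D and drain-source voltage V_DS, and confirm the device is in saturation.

I_D ≈ 0.53 mA, V_DS ≈ 10 V

V_G = V_DD·R_2/(R_1+R_2) = 11×22/90 = 2.69 V. With the source grounded, V_GS = V_G = 2.69 V.
Assume saturation: I_D = (k_n/2)(V_GS − V_t)² = (1.7/2)×(2.69 − 1.9)² = 0.85×0.789² = 0.529 mA.
V_DS = V_DD − I_D·R_D = 11 − 0.529×1 = 10.5 V.
Saturation requires V_DS ≥ V_GS − V_t = 0.789 V; 10.5 ≥ 0.789 ✓.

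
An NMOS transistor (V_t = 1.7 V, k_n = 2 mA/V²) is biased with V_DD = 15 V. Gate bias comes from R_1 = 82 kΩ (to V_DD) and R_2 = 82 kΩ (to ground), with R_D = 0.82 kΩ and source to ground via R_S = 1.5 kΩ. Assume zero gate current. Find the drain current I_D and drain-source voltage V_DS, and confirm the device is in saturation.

V_G = V_DD·R_2/(R_1+R_2) = 15×82/164 = 7.5 V.
Assume saturation: I_D = (k_n/2)(V_GS − V_t)² with V_GS = V_G − I_D·R_S = 7.5 − 1.5·I_D.
Substituting gives 2.25·I_D² − 18.4·I_D + 33.6 = 0, with roots I_D = 2.76 or 5.42 mA.
The root I_D = 5.42 mA gives V_GS = -0.628 V ≤ V_t, so take I_D = 2.76 mA.
Then V_GS = 3.36 V and V_DS = V_DD − I_D(R_D+R_S) = 15 − 2.76×2.32 = 8.6 V.
Saturation requires V_DS ≥ V_GS − V_t = 1.66 V; 8.6 ≥ 1.66 ✓.

I_D ≈ 2.8 mA, V_DS ≈ 8.6 V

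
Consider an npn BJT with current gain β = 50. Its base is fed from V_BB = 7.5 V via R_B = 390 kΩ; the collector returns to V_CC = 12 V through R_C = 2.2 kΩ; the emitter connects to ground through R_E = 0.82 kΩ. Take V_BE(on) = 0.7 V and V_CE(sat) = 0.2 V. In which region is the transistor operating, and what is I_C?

Assume active. Base-emitter loop: I_B = (V_BB − V_BE)/(R_B + (β+1)R_E) = (7.5 − 0.7)/(390 + 51×0.82) = 0.0157 mA.
I_C = β·I_B = 50×0.0157 = 0.787 mA.
V_CE = V_CC − I_C·R_C − I_E·R_E = 12 − 0.787×2.2 − 0.803×0.82 = 9.61 V > V_CE(sat), so the active-region assumption holds.

active; I_C ≈ 0.79 mA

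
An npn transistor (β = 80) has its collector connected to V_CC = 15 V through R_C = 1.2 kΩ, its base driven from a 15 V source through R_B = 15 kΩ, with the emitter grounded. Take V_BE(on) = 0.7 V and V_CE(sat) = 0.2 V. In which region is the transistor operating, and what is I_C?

saturation; I_C ≈ 12 mA

Assume active: I_B = (15 − 0.7)/15 = 0.953 mA, giving I_C = β·I_B = 76.3 mA.
But then V_CE = 15 − 76.3×1.2 = -76.5 V < V_CE(sat) = 0.2 V — impossible in the active region.
So the transistor is saturated. With V_CE = 0.2 V, I_C = (V_CC − 0.2)/R_C = 14.8/1.2 = 12.3 mA.
Check: β·I_B = 76.3 mA > I_C = 12.3 mA, confirming saturation.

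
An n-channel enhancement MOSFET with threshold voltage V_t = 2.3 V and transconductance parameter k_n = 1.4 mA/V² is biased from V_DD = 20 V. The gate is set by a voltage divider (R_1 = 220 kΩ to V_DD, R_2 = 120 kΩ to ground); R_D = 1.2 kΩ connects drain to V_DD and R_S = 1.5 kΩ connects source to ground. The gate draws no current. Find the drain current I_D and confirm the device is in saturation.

V_G = V_DD·R_2/(R_1+R_2) = 20×120/340 = 7.06 V.
Assume saturation: I_D = (k_n/2)(V_GS − V_t)² with V_GS = V_G − I_D·R_S = 7.06 − 1.5·I_D.
Substituting gives 1.57·I_D² − 11·I_D + 15.9 = 0, with roots I_D = 2.04 or 4.94 mA.
The root I_D = 4.94 mA gives V_GS = -0.358 V ≤ V_t, so take I_D = 2.04 mA.
Then V_GS = 4.01 V and V_DS = V_DD − I_D(R_D+R_S) = 20 − 2.04×2.7 = 14.5 V.
Saturation requires V_DS ≥ V_GS − V_t = 1.71 V; 14.5 ≥ 1.71 ✓.

I_D ≈ 2 mA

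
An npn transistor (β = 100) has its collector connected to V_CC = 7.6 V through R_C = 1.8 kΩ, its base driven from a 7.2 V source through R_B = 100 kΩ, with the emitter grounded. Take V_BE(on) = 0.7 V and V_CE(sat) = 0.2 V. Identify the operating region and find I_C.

saturation; I_C ≈ 4.1 mA

Assume active: I_B = (7.2 − 0.7)/100 = 0.065 mA, giving I_C = β·I_B = 6.5 mA.
But then V_CE = 7.6 − 6.5×1.8 = -4.1 V < V_CE(sat) = 0.2 V — impossible in the active region.
So the transistor is saturated. With V_CE = 0.2 V, I_C = (V_CC − 0.2)/R_C = 7.4/1.8 = 4.11 mA.
Check: β·I_B = 6.5 mA > I_C = 4.11 mA, confirming saturation.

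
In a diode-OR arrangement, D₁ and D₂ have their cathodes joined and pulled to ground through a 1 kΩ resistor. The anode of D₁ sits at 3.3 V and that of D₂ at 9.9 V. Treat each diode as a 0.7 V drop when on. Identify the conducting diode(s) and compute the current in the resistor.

Assume both conduct. Then node N would need to be at both 3.3−0.7 = 2.6 V and 9.9−0.7 = 9.2 V, which is impossible.
Assume only D₂ conducts: V_N = 9.9 − 0.7 = 9.2 V, so I_R = 9.2/1 = 9.2 mA.
Check D₁: its anode-to-cathode voltage is 3.3 − 9.2 = -5.9 V < 0.7 V, so it is off. The assumption is consistent.

Only D₂ conducts; I_R ≈ 9.2 mA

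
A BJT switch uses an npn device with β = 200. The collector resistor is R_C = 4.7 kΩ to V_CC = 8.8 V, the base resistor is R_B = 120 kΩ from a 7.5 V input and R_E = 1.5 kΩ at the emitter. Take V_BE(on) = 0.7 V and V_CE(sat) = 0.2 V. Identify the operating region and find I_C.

saturation; I_C ≈ 1.4 mA

Assume active: I_B = (7.5 − 0.7)/(120 + 201×1.5) = 0.0161 mA, I_C = β·I_B = 3.23 mA.
Then V_CE = 8.8 − 3.23×4.7 − 3.24×1.5 = -11.2 V < 0.2 V — the active assumption fails.
Re-solve with V_CE = 0.2 V. KCL at the emitter: V_E/R_E = (V_BB−0.7−V_E)/R_B + (V_CC−0.2−V_E)/R_C, giving V_E = 2.12 V.
I_C = (V_CC − 0.2 − V_E)/R_C = (8.6 − 2.12)/4.7 = 1.38 mA.
Check: I_B = (6.8 − 2.12)/120 = 0.039 mA, and β·I_B = 7.79 mA > I_C, confirming saturation.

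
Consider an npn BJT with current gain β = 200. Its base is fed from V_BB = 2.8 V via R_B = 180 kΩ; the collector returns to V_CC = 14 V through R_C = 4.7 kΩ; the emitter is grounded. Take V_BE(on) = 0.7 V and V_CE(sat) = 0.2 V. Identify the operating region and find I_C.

Assume active. Base-emitter loop: I_B = (V_BB − V_BE)/R_B = (2.8 − 0.7)/180 = 0.0117 mA.
I_C = β·I_B = 200×0.0117 = 2.33 mA.
V_CE = V_CC − I_C·R_C = 14 − 2.33×4.7 = 3.03 V > V_CE(sat), so the active-region assumption holds.

active; I_C ≈ 2.3 mA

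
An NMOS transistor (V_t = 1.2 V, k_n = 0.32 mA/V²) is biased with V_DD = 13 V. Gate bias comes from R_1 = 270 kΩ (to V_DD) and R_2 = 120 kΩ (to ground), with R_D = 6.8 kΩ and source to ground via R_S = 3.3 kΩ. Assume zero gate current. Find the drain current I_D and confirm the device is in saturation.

I_D ≈ 0.38 mA

V_G = V_DD·R_2/(R_1+R_2) = 13×120/390 = 4 V.
Assume saturation: I_D = (k_n/2)(V_GS − V_t)² with V_GS = V_G − I_D·R_S = 4 − 3.3·I_D.
Substituting gives 1.74·I_D² − 3.96·I_D + 1.25 = 0, with roots I_D = 0.381 or 1.89 mA.
The root I_D = 1.89 mA gives V_GS = -2.24 V ≤ V_t, so take I_D = 0.381 mA.
Then V_GS = 2.74 V and V_DS = V_DD − I_D(R_D+R_S) = 13 − 0.381×10.1 = 9.15 V.
Saturation requires V_DS ≥ V_GS − V_t = 1.54 V; 9.15 ≥ 1.54 ✓.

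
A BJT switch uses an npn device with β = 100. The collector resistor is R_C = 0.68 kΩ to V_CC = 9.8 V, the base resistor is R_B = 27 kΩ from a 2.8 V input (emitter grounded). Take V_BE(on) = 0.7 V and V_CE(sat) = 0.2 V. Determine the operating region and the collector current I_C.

active; I_C ≈ 7.8 mA

Assume active. Base-emitter loop: I_B = (V_BB − V_BE)/R_B = (2.8 − 0.7)/27 = 0.0778 mA.
I_C = β·I_B = 100×0.0778 = 7.78 mA.
V_CE = V_CC − I_C·R_C = 9.8 − 7.78×0.68 = 4.51 V > V_CE(sat), so the active-region assumption holds.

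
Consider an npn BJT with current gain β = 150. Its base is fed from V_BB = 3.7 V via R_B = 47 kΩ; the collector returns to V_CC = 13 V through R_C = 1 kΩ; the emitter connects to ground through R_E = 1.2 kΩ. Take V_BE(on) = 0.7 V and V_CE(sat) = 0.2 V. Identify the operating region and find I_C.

active; I_C ≈ 2 mA

Assume active. Base-emitter loop: I_B = (V_BB − V_BE)/(R_B + (β+1)R_E) = (3.7 − 0.7)/(47 + 151×1.2) = 0.0131 mA.
I_C = β·I_B = 150×0.0131 = 1.97 mA.
V_CE = V_CC − I_C·R_C − I_E·R_E = 13 − 1.97×1 − 1.99×1.2 = 8.65 V > V_CE(sat), so the active-region assumption holds.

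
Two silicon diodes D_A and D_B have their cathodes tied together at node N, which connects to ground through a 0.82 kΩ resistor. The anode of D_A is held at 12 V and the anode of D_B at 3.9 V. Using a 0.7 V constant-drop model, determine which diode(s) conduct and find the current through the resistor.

Assume both conduct. Then node N would need to be at both 12−0.7 = 11.3 V and 3.9−0.7 = 3.2 V, which is impossible.
Assume only D_A conducts: V_N = 12 − 0.7 = 11.3 V, so I_R = 11.3/0.82 = 13.8 mA.
Check D_B: its anode-to-cathode voltage is 3.9 − 11.3 = -7.4 V < 0.7 V, so it is off. The assumption is consistent.

Only D_A conducts; I_R ≈ 14 mA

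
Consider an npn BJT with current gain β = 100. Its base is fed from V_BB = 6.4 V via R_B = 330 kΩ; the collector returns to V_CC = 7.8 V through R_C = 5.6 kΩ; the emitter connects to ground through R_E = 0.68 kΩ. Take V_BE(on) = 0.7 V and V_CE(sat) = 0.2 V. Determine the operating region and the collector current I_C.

Assume active: I_B = (6.4 − 0.7)/(330 + 101×0.68) = 0.0143 mA, I_C = β·I_B = 1.43 mA.
Then V_CE = 7.8 − 1.43×5.6 − 1.44×0.68 = -1.19 V < 0.2 V — the active assumption fails.
Re-solve with V_CE = 0.2 V. KCL at the emitter: V_E/R_E = (V_BB−0.7−V_E)/R_B + (V_CC−0.2−V_E)/R_C, giving V_E = 0.832 V.
I_C = (V_CC − 0.2 − V_E)/R_C = (7.6 − 0.832)/5.6 = 1.21 mA.
Check: I_B = (5.7 − 0.832)/330 = 0.0148 mA, and β·I_B = 1.48 mA > I_C, confirming saturation.

saturation; I_C ≈ 1.2 mA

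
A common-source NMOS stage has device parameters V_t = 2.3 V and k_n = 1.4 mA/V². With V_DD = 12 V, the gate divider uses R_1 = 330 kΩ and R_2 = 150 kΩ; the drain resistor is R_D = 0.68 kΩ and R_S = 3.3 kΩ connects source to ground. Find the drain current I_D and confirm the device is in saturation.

I_D ≈ 0.26 mA

V_G = V_DD·R_2/(R_1+R_2) = 12×150/480 = 3.75 V.
Assume saturation: I_D = (k_n/2)(V_GS − V_t)² with V_GS = V_G − I_D·R_S = 3.75 − 3.3·I_D.
Substituting gives 7.62·I_D² − 7.7·I_D + 1.47 = 0, with roots I_D = 0.256 or 0.754 mA.
The root I_D = 0.754 mA gives V_GS = 1.26 V ≤ V_t, so take I_D = 0.256 mA.
Then V_GS = 2.9 V and V_DS = V_DD − I_D(R_D+R_S) = 12 − 0.256×3.98 = 11 V.
Saturation requires V_DS ≥ V_GS − V_t = 0.605 V; 11 ≥ 0.605 ✓.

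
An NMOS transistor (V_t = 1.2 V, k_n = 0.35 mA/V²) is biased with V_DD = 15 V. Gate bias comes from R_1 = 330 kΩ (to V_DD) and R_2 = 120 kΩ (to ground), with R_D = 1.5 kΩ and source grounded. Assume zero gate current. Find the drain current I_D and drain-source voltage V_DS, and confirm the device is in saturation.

I_D ≈ 1.4 mA, V_DS ≈ 13 V

V_G = V_DD·R_2/(R_1+R_2) = 15×120/450 = 4 V. With the source grounded, V_GS = V_G = 4 V.
Assume saturation: I_D = (k_n/2)(V_GS − V_t)² = (0.35/2)×(4 − 1.2)² = 0.175×2.8² = 1.37 mA.
V_DS = V_DD − I_D·R_D = 15 − 1.37×1.5 = 12.9 V.
Saturation requires V_DS ≥ V_GS − V_t = 2.8 V; 12.9 ≥ 2.8 ✓.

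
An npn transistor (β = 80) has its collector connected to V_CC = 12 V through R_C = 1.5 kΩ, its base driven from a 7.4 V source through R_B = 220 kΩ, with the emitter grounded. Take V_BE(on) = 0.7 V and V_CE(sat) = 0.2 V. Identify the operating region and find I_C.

active; I_C ≈ 2.4 mA

Assume active. Base-emitter loop: I_B = (V_BB − V_BE)/R_B = (7.4 − 0.7)/220 = 0.0305 mA.
I_C = β·I_B = 80×0.0305 = 2.44 mA.
V_CE = V_CC − I_C·R_C = 12 − 2.44×1.5 = 8.35 V > V_CE(sat), so the active-region assumption holds.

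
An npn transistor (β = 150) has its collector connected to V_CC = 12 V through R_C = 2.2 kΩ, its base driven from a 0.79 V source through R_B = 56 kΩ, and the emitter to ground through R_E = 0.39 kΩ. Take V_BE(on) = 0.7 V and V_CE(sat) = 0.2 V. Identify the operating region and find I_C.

Assume active. Base-emitter loop: I_B = (V_BB − V_BE)/(R_B + (β+1)R_E) = (0.79 − 0.7)/(56 + 151×0.39) = 0.000783 mA.
I_C = β·I_B = 150×0.000783 = 0.118 mA.
V_CE = V_CC − I_C·R_C − I_E·R_E = 12 − 0.118×2.2 − 0.118×0.39 = 11.7 V > V_CE(sat), so the active-region assumption holds.

active; I_C ≈ 0.12 mA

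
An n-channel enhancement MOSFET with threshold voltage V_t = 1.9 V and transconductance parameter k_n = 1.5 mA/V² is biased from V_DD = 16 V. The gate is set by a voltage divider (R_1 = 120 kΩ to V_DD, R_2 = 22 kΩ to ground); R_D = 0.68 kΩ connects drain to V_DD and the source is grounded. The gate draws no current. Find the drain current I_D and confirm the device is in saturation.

V_G = V_DD·R_2/(R_1+R_2) = 16×22/142 = 2.48 V. With the source grounded, V_GS = V_G = 2.48 V.
Assume saturation: I_D = (k_n/2)(V_GS − V_t)² = (1.5/2)×(2.48 − 1.9)² = 0.75×0.579² = 0.251 mA.
V_DS = V_DD − I_D·R_D = 16 − 0.251×0.68 = 15.8 V.
Saturation requires V_DS ≥ V_GS − V_t = 0.579 V; 15.8 ≥ 0.579 ✓.

I_D ≈ 0.25 mA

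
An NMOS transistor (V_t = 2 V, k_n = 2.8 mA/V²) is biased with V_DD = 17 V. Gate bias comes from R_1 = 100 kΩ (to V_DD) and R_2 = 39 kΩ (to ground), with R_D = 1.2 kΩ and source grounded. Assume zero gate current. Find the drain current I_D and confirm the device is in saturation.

V_G = V_DD·R_2/(R_1+R_2) = 17×39/139 = 4.77 V. With the source grounded, V_GS = V_G = 4.77 V.
Assume saturation: I_D = (k_n/2)(V_GS − V_t)² = (2.8/2)×(4.77 − 2)² = 1.4×2.77² = 10.7 mA.
V_DS = V_DD − I_D·R_D = 17 − 10.7×1.2 = 4.11 V.
Saturation requires V_DS ≥ V_GS − V_t = 2.77 V; 4.11 ≥ 2.77 ✓.

I_D ≈ 11 mA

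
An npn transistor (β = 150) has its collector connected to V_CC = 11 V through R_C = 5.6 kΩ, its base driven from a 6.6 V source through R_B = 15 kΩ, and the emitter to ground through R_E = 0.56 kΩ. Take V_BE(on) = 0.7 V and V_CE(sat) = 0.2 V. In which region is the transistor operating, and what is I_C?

saturation; I_C ≈ 1.7 mA

Assume active: I_B = (6.6 − 0.7)/(15 + 151×0.56) = 0.0593 mA, I_C = β·I_B = 8.89 mA.
Then V_CE = 11 − 8.89×5.6 − 8.95×0.56 = -43.8 V < 0.2 V — the active assumption fails.
Re-solve with V_CE = 0.2 V. KCL at the emitter: V_E/R_E = (V_BB−0.7−V_E)/R_B + (V_CC−0.2−V_E)/R_C, giving V_E = 1.14 V.
I_C = (V_CC − 0.2 − V_E)/R_C = (10.8 − 1.14)/5.6 = 1.72 mA.
Check: I_B = (5.9 − 1.14)/15 = 0.317 mA, and β·I_B = 47.6 mA > I_C, confirming saturation.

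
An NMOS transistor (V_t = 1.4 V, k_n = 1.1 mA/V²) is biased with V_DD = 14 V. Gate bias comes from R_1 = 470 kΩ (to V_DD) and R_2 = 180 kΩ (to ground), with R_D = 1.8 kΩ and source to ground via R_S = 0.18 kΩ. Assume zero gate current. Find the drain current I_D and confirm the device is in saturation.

V_G = V_DD·R_2/(R_1+R_2) = 14×180/650 = 3.88 V.
Assume saturation: I_D = (k_n/2)(V_GS − V_t)² with V_GS = V_G − I_D·R_S = 3.88 − 0.18·I_D.
Substituting gives 0.0178·I_D² − 1.49·I_D + 3.37 = 0, with roots I_D = 2.33 or 81.3 mA.
The root I_D = 81.3 mA gives V_GS = -10.8 V ≤ V_t, so take I_D = 2.33 mA.
Then V_GS = 3.46 V and V_DS = V_DD − I_D(R_D+R_S) = 14 − 2.33×1.98 = 9.39 V.
Saturation requires V_DS ≥ V_GS − V_t = 2.06 V; 9.39 ≥ 2.06 ✓.

I_D ≈ 2.3 mA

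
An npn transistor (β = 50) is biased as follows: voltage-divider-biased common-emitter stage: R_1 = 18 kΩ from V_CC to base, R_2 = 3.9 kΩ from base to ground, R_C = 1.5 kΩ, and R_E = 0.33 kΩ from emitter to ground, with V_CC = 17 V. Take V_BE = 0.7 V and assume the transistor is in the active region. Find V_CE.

V_CE ≈ 6.3 V

Thevenize the base divider: V_Th = V_CC·R_2/(R_1+R_2) = 17×3.9/21.9 = 3.03 V, R_Th = R_1‖R_2 = 3.21 kΩ.
Base-emitter loop: V_Th = I_B·R_Th + V_BE + (β+1)I_B·R_E, so I_B = (3.03 − 0.7) / (3.21 + 51×0.33) = 0.116 mA.
I_C = β·I_B = 50×0.116 = 5.81 mA, and I_E = (β+1)I_B = 5.92 mA.
V_CE = V_CC − I_C·R_C − I_E·R_E = 17 − 5.81×1.5 − 5.92×0.33 = 6.33 V.
V_CE = 6.33 V > 0.2 V confirms active-region operation.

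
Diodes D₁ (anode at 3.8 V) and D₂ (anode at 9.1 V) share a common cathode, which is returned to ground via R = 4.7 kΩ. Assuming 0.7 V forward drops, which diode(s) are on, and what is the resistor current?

Assume both conduct. Then node N would need to be at both 3.8−0.7 = 3.1 V and 9.1−0.7 = 8.4 V, which is impossible.
Assume only D₂ conducts: V_N = 9.1 − 0.7 = 8.4 V, so I_R = 8.4/4.7 = 1.79 mA.
Check D₁: its anode-to-cathode voltage is 3.8 − 8.4 = -4.6 V < 0.7 V, so it is off. The assumption is consistent.

Only D₂ conducts; I_R ≈ 1.8 mA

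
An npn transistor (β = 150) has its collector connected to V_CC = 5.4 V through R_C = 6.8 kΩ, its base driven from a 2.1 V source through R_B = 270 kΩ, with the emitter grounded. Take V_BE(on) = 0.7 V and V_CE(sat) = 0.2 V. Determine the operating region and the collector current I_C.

saturation; I_C ≈ 0.76 mA

Assume active: I_B = (2.1 − 0.7)/270 = 0.00519 mA, giving I_C = β·I_B = 0.778 mA.
But then V_CE = 5.4 − 0.778×6.8 = 0.111 V < V_CE(sat) = 0.2 V — impossible in the active region.
So the transistor is saturated. With V_CE = 0.2 V, I_C = (V_CC − 0.2)/R_C = 5.2/6.8 = 0.765 mA.
Check: β·I_B = 0.778 mA > I_C = 0.765 mA, confirming saturation.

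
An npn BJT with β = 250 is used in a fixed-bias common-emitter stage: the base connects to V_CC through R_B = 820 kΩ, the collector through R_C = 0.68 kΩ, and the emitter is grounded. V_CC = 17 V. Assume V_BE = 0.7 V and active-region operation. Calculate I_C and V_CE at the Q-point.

I_C ≈ 5 mA, V_CE ≈ 14 V

Base loop: V_CC = I_B·R_B + V_BE, so I_B = (17 − 0.7)/820 kΩ = 0.0199 mA.
In the active region I_C = β·I_B = 250 × 0.0199 = 4.97 mA.
Collector loop: V_CE = V_CC − I_C·R_C = 17 − 4.97×0.68 = 13.6 V.
Since V_CE = 13.6 V > V_CE(sat) ≈ 0.2 V, the transistor is in the active region as assumed.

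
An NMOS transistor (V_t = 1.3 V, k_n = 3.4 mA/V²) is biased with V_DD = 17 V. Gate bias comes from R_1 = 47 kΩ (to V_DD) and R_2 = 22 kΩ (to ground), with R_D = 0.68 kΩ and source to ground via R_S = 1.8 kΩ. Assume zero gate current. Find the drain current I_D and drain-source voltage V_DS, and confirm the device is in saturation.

V_G = V_DD·R_2/(R_1+R_2) = 17×22/69 = 5.42 V.
Assume saturation: I_D = (k_n/2)(V_GS − V_t)² with V_GS = V_G − I_D·R_S = 5.42 − 1.8·I_D.
Substituting gives 5.51·I_D² − 26.2·I_D + 28.9 = 0, with roots I_D = 1.73 or 3.03 mA.
The root I_D = 3.03 mA gives V_GS = -0.0352 V ≤ V_t, so take I_D = 1.73 mA.
Then V_GS = 2.31 V and V_DS = V_DD − I_D(R_D+R_S) = 17 − 1.73×2.48 = 12.7 V.
Saturation requires V_DS ≥ V_GS − V_t = 1.01 V; 12.7 ≥ 1.01 ✓.

I_D ≈ 1.7 mA, V_DS ≈ 13 V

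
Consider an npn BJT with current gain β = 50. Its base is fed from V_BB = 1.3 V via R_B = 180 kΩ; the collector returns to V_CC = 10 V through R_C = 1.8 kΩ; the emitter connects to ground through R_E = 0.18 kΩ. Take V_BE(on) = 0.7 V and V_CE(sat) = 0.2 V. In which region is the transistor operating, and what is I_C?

Assume active. Base-emitter loop: I_B = (V_BB − V_BE)/(R_B + (β+1)R_E) = (1.3 − 0.7)/(180 + 51×0.18) = 0.00317 mA.
I_C = β·I_B = 50×0.00317 = 0.159 mA.
V_CE = V_CC − I_C·R_C − I_E·R_E = 10 − 0.159×1.8 − 0.162×0.18 = 9.69 V > V_CE(sat), so the active-region assumption holds.

active; I_C ≈ 0.16 mA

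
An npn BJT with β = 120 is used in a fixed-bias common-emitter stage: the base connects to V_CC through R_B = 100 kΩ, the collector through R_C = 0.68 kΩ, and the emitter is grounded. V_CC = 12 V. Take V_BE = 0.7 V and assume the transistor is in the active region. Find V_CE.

V_CE ≈ 2.8 V

Base loop: V_CC = I_B·R_B + V_BE, so I_B = (12 − 0.7)/100 kΩ = 0.113 mA.
In the active region I_C = β·I_B = 120 × 0.113 = 13.6 mA.
Collector loop: V_CE = V_CC − I_C·R_C = 12 − 13.6×0.68 = 2.78 V.
Since V_CE = 2.78 V > V_CE(sat) ≈ 0.2 V, the transistor is in the active region as assumed.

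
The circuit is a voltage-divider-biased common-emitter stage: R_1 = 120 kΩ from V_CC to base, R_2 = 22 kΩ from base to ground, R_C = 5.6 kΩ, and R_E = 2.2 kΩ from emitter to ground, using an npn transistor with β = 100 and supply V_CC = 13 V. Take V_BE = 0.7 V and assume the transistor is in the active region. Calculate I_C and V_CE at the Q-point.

Thevenize the base divider: V_Th = V_CC·R_2/(R_1+R_2) = 13×22/142 = 2.01 V, R_Th = R_1‖R_2 = 18.6 kΩ.
Base-emitter loop: V_Th = I_B·R_Th + V_BE + (β+1)I_B·R_E, so I_B = (2.01 − 0.7) / (18.6 + 101×2.2) = 0.00546 mA.
I_C = β·I_B = 100×0.00546 = 0.546 mA, and I_E = (β+1)I_B = 0.551 mA.
V_CE = V_CC − I_C·R_C − I_E·R_E = 13 − 0.546×5.6 − 0.551×2.2 = 8.73 V.
V_CE = 8.73 V > 0.2 V confirms active-region operation.

I_C ≈ 0.55 mA, V_CE ≈ 8.7 V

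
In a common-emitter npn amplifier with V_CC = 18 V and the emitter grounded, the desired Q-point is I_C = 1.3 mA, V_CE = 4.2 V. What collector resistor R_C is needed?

Collector loop: V_CC = I_C·R_C + V_CE.
R_C = (V_CC − V_CE)/I_C = (18 − 4.2)/1.3 = 10.6 kΩ.

R_C ≈ 11 kΩ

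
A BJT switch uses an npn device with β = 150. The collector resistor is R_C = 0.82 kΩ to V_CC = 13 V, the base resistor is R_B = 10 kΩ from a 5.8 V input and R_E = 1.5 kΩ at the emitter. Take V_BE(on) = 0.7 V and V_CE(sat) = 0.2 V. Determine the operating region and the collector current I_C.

Assume active. Base-emitter loop: I_B = (V_BB − V_BE)/(R_B + (β+1)R_E) = (5.8 − 0.7)/(10 + 151×1.5) = 0.0216 mA.
I_C = β·I_B = 150×0.0216 = 3.23 mA.
V_CE = V_CC − I_C·R_C − I_E·R_E = 13 − 3.23×0.82 − 3.26×1.5 = 5.46 V > V_CE(sat), so the active-region assumption holds.

active; I_C ≈ 3.2 mA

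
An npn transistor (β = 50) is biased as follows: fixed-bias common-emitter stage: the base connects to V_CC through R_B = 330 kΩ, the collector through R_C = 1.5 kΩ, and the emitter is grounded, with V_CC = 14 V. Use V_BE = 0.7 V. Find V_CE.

Base loop: V_CC = I_B·R_B + V_BE, so I_B = (14 − 0.7)/330 kΩ = 0.0403 mA.
In the active region I_C = β·I_B = 50 × 0.0403 = 2.02 mA.
Collector loop: V_CE = V_CC − I_C·R_C = 14 − 2.02×1.5 = 11 V.
Since V_CE = 11 V > V_CE(sat) ≈ 0.2 V, the transistor is in the active region as assumed.

V_CE ≈ 11 V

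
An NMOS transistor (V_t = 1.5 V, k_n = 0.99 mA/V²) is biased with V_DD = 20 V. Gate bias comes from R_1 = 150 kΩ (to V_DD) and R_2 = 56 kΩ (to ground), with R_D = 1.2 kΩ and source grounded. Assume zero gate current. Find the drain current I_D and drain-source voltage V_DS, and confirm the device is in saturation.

I_D ≈ 7.7 mA, V_DS ≈ 11 V

V_G = V_DD·R_2/(R_1+R_2) = 20×56/206 = 5.44 V. With the source grounded, V_GS = V_G = 5.44 V.
Assume saturation: I_D = (k_n/2)(V_GS − V_t)² = (0.99/2)×(5.44 − 1.5)² = 0.495×3.94² = 7.67 mA.
V_DS = V_DD − I_D·R_D = 20 − 7.67×1.2 = 10.8 V.
Saturation requires V_DS ≥ V_GS − V_t = 3.94 V; 10.8 ≥ 3.94 ✓.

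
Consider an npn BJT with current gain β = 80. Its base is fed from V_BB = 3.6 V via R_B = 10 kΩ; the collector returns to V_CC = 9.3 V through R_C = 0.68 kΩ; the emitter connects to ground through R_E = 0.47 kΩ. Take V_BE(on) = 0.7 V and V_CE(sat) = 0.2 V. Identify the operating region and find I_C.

Assume active. Base-emitter loop: I_B = (V_BB − V_BE)/(R_B + (β+1)R_E) = (3.6 − 0.7)/(10 + 81×0.47) = 0.0603 mA.
I_C = β·I_B = 80×0.0603 = 4.83 mA.
V_CE = V_CC − I_C·R_C − I_E·R_E = 9.3 − 4.83×0.68 − 4.89×0.47 = 3.72 V > V_CE(sat), so the active-region assumption holds.

active; I_C ≈ 4.8 mA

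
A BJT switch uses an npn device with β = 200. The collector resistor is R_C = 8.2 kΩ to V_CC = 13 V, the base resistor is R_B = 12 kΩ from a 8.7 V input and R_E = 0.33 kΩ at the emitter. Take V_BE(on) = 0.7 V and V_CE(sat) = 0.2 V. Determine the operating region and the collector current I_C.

Assume active: I_B = (8.7 − 0.7)/(12 + 201×0.33) = 0.102 mA, I_C = β·I_B = 20.4 mA.
Then V_CE = 13 − 20.4×8.2 − 20.5×0.33 = -161 V < 0.2 V — the active assumption fails.
Re-solve with V_CE = 0.2 V. KCL at the emitter: V_E/R_E = (V_BB−0.7−V_E)/R_B + (V_CC−0.2−V_E)/R_C, giving V_E = 0.688 V.
I_C = (V_CC − 0.2 − V_E)/R_C = (12.8 − 0.688)/8.2 = 1.48 mA.
Check: I_B = (8 − 0.688)/12 = 0.609 mA, and β·I_B = 122 mA > I_C, confirming saturation.

saturation; I_C ≈ 1.5 mA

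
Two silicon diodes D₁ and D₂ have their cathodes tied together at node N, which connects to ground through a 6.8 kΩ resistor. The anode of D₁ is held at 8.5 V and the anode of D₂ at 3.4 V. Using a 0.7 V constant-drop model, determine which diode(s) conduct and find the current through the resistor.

Assume both conduct. Then node N would need to be at both 8.5−0.7 = 7.8 V and 3.4−0.7 = 2.7 V, which is impossible.
Assume only D₁ conducts: V_N = 8.5 − 0.7 = 7.8 V, so I_R = 7.8/6.8 = 1.15 mA.
Check D₂: its anode-to-cathode voltage is 3.4 − 7.8 = -4.4 V < 0.7 V, so it is off. The assumption is consistent.

Only D₁ conducts; I_R ≈ 1.1 mA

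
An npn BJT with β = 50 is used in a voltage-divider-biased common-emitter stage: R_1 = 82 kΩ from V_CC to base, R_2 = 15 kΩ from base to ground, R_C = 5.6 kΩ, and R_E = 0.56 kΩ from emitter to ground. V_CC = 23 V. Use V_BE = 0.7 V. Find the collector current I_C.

Thevenize the base divider: V_Th = V_CC·R_2/(R_1+R_2) = 23×15/97 = 3.56 V, R_Th = R_1‖R_2 = 12.7 kΩ.
Base-emitter loop: V_Th = I_B·R_Th + V_BE + (β+1)I_B·R_E, so I_B = (3.56 − 0.7) / (12.7 + 51×0.56) = 0.0693 mA.
I_C = β·I_B = 50×0.0693 = 3.46 mA, and I_E = (β+1)I_B = 3.53 mA.
V_CE = V_CC − I_C·R_C − I_E·R_E = 23 − 3.46×5.6 − 3.53×0.56 = 1.63 V.
V_CE = 1.63 V > 0.2 V confirms active-region operation.

I_C ≈ 3.5 mA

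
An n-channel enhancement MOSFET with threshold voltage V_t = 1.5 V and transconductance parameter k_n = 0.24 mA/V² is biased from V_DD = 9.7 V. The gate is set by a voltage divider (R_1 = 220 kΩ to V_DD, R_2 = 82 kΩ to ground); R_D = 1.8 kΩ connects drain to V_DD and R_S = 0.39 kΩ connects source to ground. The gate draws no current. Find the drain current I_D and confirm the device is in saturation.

I_D ≈ 0.14 mA

V_G = V_DD·R_2/(R_1+R_2) = 9.7×82/302 = 2.63 V.
Assume saturation: I_D = (k_n/2)(V_GS − V_t)² with V_GS = V_G − I_D·R_S = 2.63 − 0.39·I_D.
Substituting gives 0.0183·I_D² − 1.11·I_D + 0.154 = 0, with roots I_D = 0.14 or 60.5 mA.
The root I_D = 60.5 mA gives V_GS = -20.9 V ≤ V_t, so take I_D = 0.14 mA.
Then V_GS = 2.58 V and V_DS = V_DD − I_D(R_D+R_S) = 9.7 − 0.14×2.19 = 9.39 V.
Saturation requires V_DS ≥ V_GS − V_t = 1.08 V; 9.39 ≥ 1.08 ✓.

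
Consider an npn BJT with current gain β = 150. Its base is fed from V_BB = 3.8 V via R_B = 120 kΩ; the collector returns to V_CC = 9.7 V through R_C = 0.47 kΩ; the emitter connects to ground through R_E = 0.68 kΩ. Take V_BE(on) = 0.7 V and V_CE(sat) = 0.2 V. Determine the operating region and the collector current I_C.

Assume active. Base-emitter loop: I_B = (V_BB − V_BE)/(R_B + (β+1)R_E) = (3.8 − 0.7)/(120 + 151×0.68) = 0.0139 mA.
I_C = β·I_B = 150×0.0139 = 2.09 mA.
V_CE = V_CC − I_C·R_C − I_E·R_E = 9.7 − 2.09×0.47 − 2.1×0.68 = 7.29 V > V_CE(sat), so the active-region assumption holds.

active; I_C ≈ 2.1 mA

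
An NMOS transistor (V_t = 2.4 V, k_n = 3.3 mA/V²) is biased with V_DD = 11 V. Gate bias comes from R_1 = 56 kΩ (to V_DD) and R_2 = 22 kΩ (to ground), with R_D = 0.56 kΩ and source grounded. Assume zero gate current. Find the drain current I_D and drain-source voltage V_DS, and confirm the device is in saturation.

V_G = V_DD·R_2/(R_1+R_2) = 11×22/78 = 3.1 V. With the source grounded, V_GS = V_G = 3.1 V.
Assume saturation: I_D = (k_n/2)(V_GS − V_t)² = (3.3/2)×(3.1 − 2.4)² = 1.65×0.703² = 0.814 mA.
V_DS = V_DD − I_D·R_D = 11 − 0.814×0.56 = 10.5 V.
Saturation requires V_DS ≥ V_GS − V_t = 0.703 V; 10.5 ≥ 0.703 ✓.

I_D ≈ 0.81 mA, V_DS ≈ 11 V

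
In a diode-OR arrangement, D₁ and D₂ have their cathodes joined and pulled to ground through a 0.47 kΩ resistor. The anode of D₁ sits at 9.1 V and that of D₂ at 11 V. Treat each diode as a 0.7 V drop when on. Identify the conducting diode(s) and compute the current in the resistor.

Only D₂ conducts; I_R ≈ 22 mA

Assume both conduct. Then node N would need to be at both 9.1−0.7 = 8.4 V and 11−0.7 = 10.3 V, which is impossible.
Assume only D₂ conducts: V_N = 11 − 0.7 = 10.3 V, so I_R = 10.3/0.47 = 21.9 mA.
Check D₁: its anode-to-cathode voltage is 9.1 − 10.3 = -1.2 V < 0.7 V, so it is off. The assumption is consistent.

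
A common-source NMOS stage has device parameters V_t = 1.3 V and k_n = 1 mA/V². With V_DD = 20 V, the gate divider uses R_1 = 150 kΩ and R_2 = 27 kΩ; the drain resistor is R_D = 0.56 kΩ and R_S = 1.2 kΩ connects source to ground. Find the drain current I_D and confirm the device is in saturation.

I_D ≈ 0.57 mA

V_G = V_DD·R_2/(R_1+R_2) = 20×27/177 = 3.05 V.
Assume saturation: I_D = (k_n/2)(V_GS − V_t)² with V_GS = V_G − I_D·R_S = 3.05 − 1.2·I_D.
Substituting gives 0.72·I_D² − 3.1·I_D + 1.53 = 0, with roots I_D = 0.57 or 3.74 mA.
The root I_D = 3.74 mA gives V_GS = -1.43 V ≤ V_t, so take I_D = 0.57 mA.
Then V_GS = 2.37 V and V_DS = V_DD − I_D(R_D+R_S) = 20 − 0.57×1.76 = 19 V.
Saturation requires V_DS ≥ V_GS − V_t = 1.07 V; 19 ≥ 1.07 ✓.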